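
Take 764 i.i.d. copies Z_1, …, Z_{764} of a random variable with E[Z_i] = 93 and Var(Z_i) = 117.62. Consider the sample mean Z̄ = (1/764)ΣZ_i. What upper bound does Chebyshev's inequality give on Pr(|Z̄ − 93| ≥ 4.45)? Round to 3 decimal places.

Var(Z̄) = Var(Z_i)/n = 117.62/764 = 0.15395.
Chebyshev: Pr(|Z̄ − 93| ≥ 4.45) ≤ Var(Z̄)/(4.45)² = 117.62/(764·4.45²) = 0.0078.

0.008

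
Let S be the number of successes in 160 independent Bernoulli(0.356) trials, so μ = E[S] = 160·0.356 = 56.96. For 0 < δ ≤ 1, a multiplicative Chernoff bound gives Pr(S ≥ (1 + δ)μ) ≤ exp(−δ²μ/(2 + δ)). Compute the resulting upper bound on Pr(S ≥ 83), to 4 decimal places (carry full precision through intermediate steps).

0.0079

Write 83 = (1 + δ)μ, so δ = 83/56.96 − 1 = 0.4571629…
Then the exponent is δ²μ/(2 + δ) = (83 − μ)² / (μ·(2 + δ)) = 4.844824.
Bound = exp(−4.844824) = 0.00787.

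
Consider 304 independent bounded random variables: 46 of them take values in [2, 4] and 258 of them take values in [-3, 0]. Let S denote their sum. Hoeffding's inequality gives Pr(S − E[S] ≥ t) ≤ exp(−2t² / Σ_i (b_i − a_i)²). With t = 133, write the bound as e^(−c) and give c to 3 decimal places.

14.117

Σ(b_i − a_i)² = 46·2² + 258·3² = 2506.
c = 2t² / 2506 = 2·133² / 2506 = 14.1173.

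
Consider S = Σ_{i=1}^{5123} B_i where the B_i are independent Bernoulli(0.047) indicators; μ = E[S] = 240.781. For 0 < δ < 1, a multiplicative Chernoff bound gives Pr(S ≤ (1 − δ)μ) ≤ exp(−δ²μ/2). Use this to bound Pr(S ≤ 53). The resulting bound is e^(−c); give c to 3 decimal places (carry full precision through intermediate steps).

Write 53 = (1 − δ)μ, so δ = 1 − 53/240.781 = 0.779883…
Then the exponent is δ²μ/2 = (μ − 53)²/(2μ) = 73.223601.

73.224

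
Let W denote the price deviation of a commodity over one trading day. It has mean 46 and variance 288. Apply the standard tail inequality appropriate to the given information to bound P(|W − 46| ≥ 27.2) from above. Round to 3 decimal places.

0.389

Mean and variance are known, so Chebyshev's inequality applies.
Chebyshev: P(|W − μ| ≥ t) ≤ Var(W)/t².
Bound = 288 / 739.84 = 0.3893.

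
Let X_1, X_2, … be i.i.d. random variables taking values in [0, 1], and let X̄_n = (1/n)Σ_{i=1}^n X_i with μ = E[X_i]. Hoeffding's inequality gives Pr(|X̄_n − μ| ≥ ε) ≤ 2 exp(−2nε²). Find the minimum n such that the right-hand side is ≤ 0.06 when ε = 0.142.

Require 2·exp(−2nε²) ≤ 0.06, i.e. 2nε² ≥ ln(2/0.06) = 3.506558.
So n ≥ 3.506558 / (2·0.142²) = 86.951.
The smallest integer n is 87.

87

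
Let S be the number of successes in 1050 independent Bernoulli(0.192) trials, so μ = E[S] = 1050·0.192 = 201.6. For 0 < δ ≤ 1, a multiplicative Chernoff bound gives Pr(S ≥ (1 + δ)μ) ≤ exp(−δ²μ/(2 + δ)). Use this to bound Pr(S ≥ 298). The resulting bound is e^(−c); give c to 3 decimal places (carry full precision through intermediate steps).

Write 298 = (1 + δ)μ, so δ = 298/201.6 − 1 = 0.4781746…
Then the exponent is δ²μ/(2 + δ) = (298 − μ)² / (μ·(2 + δ)) = 18.600801.

18.601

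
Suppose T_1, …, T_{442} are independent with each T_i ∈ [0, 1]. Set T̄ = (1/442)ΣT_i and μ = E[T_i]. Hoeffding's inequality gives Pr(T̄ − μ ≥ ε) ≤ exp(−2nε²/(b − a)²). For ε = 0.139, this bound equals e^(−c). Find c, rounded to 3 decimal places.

c = 2nε²/(b − a)² = 2·442·0.139² / 1² = 17.0798.

17.080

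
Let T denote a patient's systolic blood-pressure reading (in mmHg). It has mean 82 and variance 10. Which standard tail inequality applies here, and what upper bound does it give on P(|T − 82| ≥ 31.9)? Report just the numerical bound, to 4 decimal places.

0.0098

Mean and variance are known, so Chebyshev's inequality applies.
Chebyshev: P(|T − μ| ≥ t) ≤ Var(T)/t².
Bound = 10 / 1017.61 = 0.0098.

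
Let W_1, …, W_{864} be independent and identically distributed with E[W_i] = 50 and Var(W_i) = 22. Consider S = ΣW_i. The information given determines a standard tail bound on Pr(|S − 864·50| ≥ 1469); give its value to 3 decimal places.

0.009

With mean and variance of each term known, Chebyshev's inequality bounds the deviation of the sum (or sample mean).
Var(S) = n·Var(W_i) = 864·22 = 19008.
Chebyshev: Pr(|S − 864·50| ≥ 1469) ≤ Var(S)/1469² = 19008/2157961 = 0.0088.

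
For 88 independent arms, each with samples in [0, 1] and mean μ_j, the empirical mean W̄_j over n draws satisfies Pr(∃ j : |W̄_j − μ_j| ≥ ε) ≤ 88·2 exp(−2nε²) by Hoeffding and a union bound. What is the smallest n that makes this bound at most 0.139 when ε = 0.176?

116

Need 2·88·exp(−2nε²) ≤ 0.139, i.e. exp(−2nε²) ≤ 0.139/176.
So 2nε² ≥ ln(176/0.139) = 7.143765.
Hence n ≥ 7.143765/(2·0.176²) = 115.311.
The smallest integer n is 116.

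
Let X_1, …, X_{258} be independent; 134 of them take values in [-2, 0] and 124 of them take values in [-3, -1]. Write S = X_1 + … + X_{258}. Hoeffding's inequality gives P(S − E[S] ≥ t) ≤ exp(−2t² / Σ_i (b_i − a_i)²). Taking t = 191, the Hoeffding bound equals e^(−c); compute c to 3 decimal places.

70.700

Σ(b_i − a_i)² = 134·2² + 124·2² = 1032.
c = 2t² / 1032 = 2·191² / 1032 = 70.6996.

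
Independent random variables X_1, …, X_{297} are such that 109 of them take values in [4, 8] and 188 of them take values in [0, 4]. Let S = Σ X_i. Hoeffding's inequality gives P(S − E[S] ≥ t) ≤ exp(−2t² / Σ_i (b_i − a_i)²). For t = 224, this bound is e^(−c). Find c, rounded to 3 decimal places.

21.118

Σ(b_i − a_i)² = 109·4² + 188·4² = 4752.
c = 2t² / 4752 = 2·224² / 4752 = 21.1178.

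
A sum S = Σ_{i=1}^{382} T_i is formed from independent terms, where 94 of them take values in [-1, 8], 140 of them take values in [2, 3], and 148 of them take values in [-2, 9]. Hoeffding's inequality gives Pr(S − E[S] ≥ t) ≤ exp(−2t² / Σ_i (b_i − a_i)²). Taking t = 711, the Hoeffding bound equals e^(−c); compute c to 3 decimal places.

Σ(b_i − a_i)² = 94·9² + 140·1² + 148·11² = 25662.
c = 2t² / 25662 = 2·711² / 25662 = 39.3984.

39.398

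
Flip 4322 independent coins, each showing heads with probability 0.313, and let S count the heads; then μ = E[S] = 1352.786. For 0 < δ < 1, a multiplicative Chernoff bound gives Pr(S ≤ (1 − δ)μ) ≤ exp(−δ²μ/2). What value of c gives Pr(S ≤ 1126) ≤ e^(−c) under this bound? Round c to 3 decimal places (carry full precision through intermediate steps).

19.010

Write 1126 = (1 − δ)μ, so δ = 1 − 1126/1352.786 = 0.1676437…
Then the exponent is δ²μ/2 = (μ − 1126)²/(2μ) = 19.009618.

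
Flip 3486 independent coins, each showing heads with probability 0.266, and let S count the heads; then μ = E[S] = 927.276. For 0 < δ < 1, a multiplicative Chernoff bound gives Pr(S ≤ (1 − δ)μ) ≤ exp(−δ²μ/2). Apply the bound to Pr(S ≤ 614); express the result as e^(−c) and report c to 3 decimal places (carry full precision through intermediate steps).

52.919

Write 614 = (1 − δ)μ, so δ = 1 − 614/927.276 = 0.3378455…
Then the exponent is δ²μ/2 = (μ − 614)²/(2μ) = 52.919439.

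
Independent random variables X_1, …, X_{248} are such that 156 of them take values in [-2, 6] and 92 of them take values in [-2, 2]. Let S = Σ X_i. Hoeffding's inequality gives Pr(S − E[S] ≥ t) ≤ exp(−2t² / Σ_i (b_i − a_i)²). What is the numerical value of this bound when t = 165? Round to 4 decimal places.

0.0086

Σ(b_i − a_i)² = 156·8² + 92·4² = 11456.
Exponent = 2·165² / 11456 = 4.75297.
Bound = exp(−4.75297) = 0.00863.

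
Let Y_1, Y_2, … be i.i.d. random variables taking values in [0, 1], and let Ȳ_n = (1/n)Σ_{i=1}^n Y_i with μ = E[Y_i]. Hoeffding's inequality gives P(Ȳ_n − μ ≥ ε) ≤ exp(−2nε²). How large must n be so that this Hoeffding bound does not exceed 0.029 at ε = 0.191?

Require exp(−2nε²) ≤ 0.029, i.e. 2nε² ≥ ln(1/0.029) = 3.540459.
So n ≥ 3.540459 / (2·0.191²) = 48.525.
The smallest integer n is 49.

49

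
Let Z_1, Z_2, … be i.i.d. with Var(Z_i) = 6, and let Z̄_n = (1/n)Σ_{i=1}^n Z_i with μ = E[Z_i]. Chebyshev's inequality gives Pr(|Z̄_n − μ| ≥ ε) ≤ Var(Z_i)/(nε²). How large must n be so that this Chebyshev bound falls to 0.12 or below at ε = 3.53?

Require 6/(n·3.53²) ≤ 0.12, i.e. n ≥ 6/(0.12·3.53²) = 4.013.
The smallest integer n is 5.

5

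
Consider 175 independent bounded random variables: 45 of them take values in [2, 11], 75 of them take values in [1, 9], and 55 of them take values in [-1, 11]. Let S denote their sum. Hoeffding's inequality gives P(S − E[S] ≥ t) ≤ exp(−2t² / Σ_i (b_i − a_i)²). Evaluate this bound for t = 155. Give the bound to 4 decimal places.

Σ(b_i − a_i)² = 45·9² + 75·8² + 55·12² = 16365.
Exponent = 2·155² / 16365 = 2.93614.
Bound = exp(−2.93614) = 0.05307.

0.0531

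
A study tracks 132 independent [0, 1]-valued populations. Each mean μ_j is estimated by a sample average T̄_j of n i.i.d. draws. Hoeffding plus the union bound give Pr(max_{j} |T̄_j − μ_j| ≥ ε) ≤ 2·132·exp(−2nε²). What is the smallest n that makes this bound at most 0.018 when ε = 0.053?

Need 2·132·exp(−2nε²) ≤ 0.018, i.e. exp(−2nε²) ≤ 0.018/264.
So 2nε² ≥ ln(264/0.018) = 9.593333.
Hence n ≥ 9.593333/(2·0.053²) = 1707.606.
The smallest integer n is 1708.

1708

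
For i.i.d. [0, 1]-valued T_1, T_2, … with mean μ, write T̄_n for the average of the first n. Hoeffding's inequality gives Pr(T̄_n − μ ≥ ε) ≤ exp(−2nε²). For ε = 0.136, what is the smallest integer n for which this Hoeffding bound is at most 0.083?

Require exp(−2nε²) ≤ 0.083, i.e. 2nε² ≥ ln(1/0.083) = 2.488915.
So n ≥ 2.488915 / (2·0.136²) = 67.283.
The smallest integer n is 68.

68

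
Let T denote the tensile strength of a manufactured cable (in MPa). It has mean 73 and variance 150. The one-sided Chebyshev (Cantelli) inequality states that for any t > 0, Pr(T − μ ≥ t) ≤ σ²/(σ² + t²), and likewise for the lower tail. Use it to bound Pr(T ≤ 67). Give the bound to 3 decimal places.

0.806

Here σ² = 150 and t = 6, so σ² + t² = 186.
Cantelli's bound: 150/186 = 0.8065.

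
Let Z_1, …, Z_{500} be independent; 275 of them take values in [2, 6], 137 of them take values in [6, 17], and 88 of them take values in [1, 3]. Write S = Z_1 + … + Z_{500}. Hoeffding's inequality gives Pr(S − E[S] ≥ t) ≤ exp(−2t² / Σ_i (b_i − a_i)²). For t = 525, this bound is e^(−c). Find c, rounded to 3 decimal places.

25.845

Σ(b_i − a_i)² = 275·4² + 137·11² + 88·2² = 21329.
c = 2t² / 21329 = 2·525² / 21329 = 25.8451.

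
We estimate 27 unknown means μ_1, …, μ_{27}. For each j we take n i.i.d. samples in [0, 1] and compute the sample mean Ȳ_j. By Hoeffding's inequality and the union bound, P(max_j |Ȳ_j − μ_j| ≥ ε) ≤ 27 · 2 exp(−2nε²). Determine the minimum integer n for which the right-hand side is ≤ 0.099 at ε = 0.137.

168

Need 2·27·exp(−2nε²) ≤ 0.099, i.e. exp(−2nε²) ≤ 0.099/54.
So 2nε² ≥ ln(54/0.099) = 6.301619.
Hence n ≥ 6.301619/(2·0.137²) = 167.873.
The smallest integer n is 168.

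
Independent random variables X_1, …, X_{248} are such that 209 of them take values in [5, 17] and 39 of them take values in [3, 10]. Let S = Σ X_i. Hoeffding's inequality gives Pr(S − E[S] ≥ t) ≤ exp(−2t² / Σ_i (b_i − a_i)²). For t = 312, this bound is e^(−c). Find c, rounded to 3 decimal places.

6.083

Σ(b_i − a_i)² = 209·12² + 39·7² = 32007.
c = 2t² / 32007 = 2·312² / 32007 = 6.0827.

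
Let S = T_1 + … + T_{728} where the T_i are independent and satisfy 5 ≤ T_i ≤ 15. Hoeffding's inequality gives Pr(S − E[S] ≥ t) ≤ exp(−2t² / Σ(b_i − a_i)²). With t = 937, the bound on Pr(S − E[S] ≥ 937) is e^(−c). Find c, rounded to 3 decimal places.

24.120

Σ(b_i − a_i)² = 728·(10)² = 72800.
c = 2t²/72800 = 2·937²/72800 = 24.1200.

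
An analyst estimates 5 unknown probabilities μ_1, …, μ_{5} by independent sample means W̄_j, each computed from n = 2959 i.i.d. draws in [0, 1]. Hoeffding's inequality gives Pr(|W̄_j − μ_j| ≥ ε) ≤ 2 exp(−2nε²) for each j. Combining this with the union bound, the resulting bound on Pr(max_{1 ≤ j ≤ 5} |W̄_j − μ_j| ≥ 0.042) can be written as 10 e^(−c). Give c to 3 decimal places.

10.439

Union bound over the 5 events: Pr(max_{1 ≤ j ≤ 5} |W̄_j − μ_j| ≥ 0.042) ≤ 5·2·exp(−2nε²) = 10 exp(−2·2959·0.042²).
So c = 2·2959·0.042² = 10.4394.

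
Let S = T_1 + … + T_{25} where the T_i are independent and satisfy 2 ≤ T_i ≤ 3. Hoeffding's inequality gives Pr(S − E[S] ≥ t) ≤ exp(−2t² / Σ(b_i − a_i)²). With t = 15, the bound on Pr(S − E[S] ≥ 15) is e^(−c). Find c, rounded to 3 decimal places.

18.000

Σ(b_i − a_i)² = 25·(1)² = 25.
c = 2t²/25 = 2·15²/25 = 18.0000.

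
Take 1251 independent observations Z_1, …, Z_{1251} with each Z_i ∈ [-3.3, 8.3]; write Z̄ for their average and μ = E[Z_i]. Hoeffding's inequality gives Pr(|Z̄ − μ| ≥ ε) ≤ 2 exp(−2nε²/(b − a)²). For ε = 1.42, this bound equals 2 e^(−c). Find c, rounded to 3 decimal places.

37.493

c = 2nε²/(b − a)² = 2·1251·1.42² / 11.6² = 37.4928.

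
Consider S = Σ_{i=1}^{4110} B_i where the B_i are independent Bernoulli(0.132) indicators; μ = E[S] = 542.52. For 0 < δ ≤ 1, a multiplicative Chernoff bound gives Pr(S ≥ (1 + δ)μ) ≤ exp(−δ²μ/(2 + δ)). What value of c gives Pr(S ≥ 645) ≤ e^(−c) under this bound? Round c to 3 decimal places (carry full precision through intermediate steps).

8.844

Write 645 = (1 + δ)μ, so δ = 645/542.52 − 1 = 0.1888963…
Then the exponent is δ²μ/(2 + δ) = (645 − μ)² / (μ·(2 + δ)) = 8.843767.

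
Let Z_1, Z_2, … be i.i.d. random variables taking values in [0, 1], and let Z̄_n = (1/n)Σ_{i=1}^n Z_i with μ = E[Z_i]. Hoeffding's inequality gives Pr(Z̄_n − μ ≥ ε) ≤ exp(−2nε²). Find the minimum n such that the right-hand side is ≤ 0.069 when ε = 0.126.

Require exp(−2nε²) ≤ 0.069, i.e. 2nε² ≥ ln(1/0.069) = 2.673649.
So n ≥ 2.673649 / (2·0.126²) = 84.204.
The smallest integer n is 85.

85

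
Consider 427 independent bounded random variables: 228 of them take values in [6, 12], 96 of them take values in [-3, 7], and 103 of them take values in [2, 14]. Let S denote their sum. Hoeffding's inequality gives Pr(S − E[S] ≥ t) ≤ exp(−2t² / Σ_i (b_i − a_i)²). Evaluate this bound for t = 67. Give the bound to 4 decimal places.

0.7595

Σ(b_i − a_i)² = 228·6² + 96·10² + 103·12² = 32640.
Exponent = 2·67² / 32640 = 0.27506.
Bound = exp(−0.27506) = 0.75953.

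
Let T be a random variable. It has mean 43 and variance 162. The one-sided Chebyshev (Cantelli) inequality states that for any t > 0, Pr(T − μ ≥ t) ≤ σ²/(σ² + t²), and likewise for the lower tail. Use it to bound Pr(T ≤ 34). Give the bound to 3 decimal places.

Here σ² = 162 and t = 9, so σ² + t² = 243.
Cantelli's bound: 162/243 = 0.6667.

0.667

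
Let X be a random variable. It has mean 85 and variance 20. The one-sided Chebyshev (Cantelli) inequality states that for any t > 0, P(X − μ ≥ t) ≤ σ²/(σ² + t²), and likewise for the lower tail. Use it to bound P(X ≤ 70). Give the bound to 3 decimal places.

0.082

Here σ² = 20 and t = 15, so σ² + t² = 245.
Cantelli's bound: 20/245 = 0.0816.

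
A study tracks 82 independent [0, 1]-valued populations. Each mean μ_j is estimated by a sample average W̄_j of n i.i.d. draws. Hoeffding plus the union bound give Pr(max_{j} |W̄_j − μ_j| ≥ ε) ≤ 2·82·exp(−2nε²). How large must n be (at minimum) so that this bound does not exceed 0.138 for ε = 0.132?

Need 2·82·exp(−2nε²) ≤ 0.138, i.e. exp(−2nε²) ≤ 0.138/164.
So 2nε² ≥ ln(164/0.138) = 7.080368.
Hence n ≥ 7.080368/(2·0.132²) = 203.179.
The smallest integer n is 204.

204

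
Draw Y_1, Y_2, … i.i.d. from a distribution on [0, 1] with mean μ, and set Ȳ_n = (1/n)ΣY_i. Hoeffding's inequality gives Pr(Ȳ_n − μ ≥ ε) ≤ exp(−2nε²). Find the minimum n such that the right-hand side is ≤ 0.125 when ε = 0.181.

Require exp(−2nε²) ≤ 0.125, i.e. 2nε² ≥ ln(1/0.125) = 2.079442.
So n ≥ 2.079442 / (2·0.181²) = 31.737.
The smallest integer n is 32.

32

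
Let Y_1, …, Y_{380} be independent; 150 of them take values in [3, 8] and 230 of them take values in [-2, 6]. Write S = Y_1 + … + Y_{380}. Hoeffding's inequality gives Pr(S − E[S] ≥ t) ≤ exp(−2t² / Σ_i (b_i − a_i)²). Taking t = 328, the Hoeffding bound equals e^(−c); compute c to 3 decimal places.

Σ(b_i − a_i)² = 150·5² + 230·8² = 18470.
c = 2t² / 18470 = 2·328² / 18470 = 11.6496.

11.650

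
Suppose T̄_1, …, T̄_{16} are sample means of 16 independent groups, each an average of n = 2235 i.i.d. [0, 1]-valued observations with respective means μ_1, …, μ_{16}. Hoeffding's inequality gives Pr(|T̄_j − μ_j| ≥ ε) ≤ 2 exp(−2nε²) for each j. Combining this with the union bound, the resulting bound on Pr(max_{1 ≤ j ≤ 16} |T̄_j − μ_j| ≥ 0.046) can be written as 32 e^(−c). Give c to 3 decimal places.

9.459

Union bound over the 16 events: Pr(max_{1 ≤ j ≤ 16} |T̄_j − μ_j| ≥ 0.046) ≤ 16·2·exp(−2nε²) = 32 exp(−2·2235·0.046²).
So c = 2·2235·0.046² = 9.4585.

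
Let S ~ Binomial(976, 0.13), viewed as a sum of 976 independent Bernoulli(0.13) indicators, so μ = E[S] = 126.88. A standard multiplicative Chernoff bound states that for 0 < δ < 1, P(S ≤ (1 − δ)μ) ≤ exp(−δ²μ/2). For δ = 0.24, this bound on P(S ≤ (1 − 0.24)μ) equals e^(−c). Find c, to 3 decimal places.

c = δ²μ/2 = 0.24²·126.88/2 = 3.6541.

3.654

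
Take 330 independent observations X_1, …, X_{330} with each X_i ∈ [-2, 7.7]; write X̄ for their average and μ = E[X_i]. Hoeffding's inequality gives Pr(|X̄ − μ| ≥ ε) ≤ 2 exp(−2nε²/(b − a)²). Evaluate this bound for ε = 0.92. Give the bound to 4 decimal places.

0.0053

Exponent: 2nε²/(b − a)² = 2·330·0.92² / 9.7² = 5.93712.
Bound = 2·exp(−5.93712) = 0.00528.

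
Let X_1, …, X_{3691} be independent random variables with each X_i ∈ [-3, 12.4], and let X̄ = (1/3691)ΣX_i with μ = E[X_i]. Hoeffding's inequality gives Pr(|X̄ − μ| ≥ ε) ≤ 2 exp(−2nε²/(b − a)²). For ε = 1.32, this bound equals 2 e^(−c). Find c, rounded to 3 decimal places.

c = 2nε²/(b − a)² = 2·3691·1.32² / 15.4² = 54.2351.

54.235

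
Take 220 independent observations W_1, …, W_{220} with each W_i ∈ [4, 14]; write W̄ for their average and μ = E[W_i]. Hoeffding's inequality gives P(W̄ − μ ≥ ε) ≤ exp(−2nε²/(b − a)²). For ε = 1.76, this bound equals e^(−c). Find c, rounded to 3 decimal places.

13.629

c = 2nε²/(b − a)² = 2·220·1.76² / 10² = 13.6294.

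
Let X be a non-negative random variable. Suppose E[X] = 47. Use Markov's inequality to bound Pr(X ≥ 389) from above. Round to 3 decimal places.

Markov's inequality: for a non-negative random variable, Pr(X ≥ a) ≤ E[X]/a.
Here E[X] = 47 and a = 389, so the bound is 47/389 = 0.1208.

0.121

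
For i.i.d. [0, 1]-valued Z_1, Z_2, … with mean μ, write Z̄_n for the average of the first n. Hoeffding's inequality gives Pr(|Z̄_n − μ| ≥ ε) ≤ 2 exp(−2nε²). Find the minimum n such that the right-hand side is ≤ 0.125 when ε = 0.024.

2407

Require 2·exp(−2nε²) ≤ 0.125, i.e. 2nε² ≥ ln(2/0.125) = 2.772589.
So n ≥ 2.772589 / (2·0.024²) = 2406.761.
The smallest integer n is 2407.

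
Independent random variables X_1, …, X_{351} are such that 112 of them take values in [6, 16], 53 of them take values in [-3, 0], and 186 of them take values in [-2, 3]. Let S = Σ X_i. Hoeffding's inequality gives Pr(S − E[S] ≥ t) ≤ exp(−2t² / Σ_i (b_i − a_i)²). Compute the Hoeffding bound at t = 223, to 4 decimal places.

Σ(b_i − a_i)² = 112·10² + 53·3² + 186·5² = 16327.
Exponent = 2·223² / 16327 = 6.09163.
Bound = exp(−6.09163) = 0.00226.

0.0023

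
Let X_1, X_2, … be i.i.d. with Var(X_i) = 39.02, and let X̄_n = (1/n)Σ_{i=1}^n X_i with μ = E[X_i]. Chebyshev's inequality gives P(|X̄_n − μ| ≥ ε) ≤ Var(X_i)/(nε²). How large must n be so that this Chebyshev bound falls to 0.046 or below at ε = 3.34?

77

Require 39.02/(n·3.34²) ≤ 0.046, i.e. n ≥ 39.02/(0.046·3.34²) = 76.039.
The smallest integer n is 77.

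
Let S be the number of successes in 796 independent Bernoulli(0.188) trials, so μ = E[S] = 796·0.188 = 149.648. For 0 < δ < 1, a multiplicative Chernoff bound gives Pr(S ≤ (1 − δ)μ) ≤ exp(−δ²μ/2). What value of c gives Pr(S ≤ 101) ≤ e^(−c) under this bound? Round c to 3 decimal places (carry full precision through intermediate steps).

Write 101 = (1 − δ)μ, so δ = 1 − 101/149.648 = 0.3250829…
Then the exponent is δ²μ/2 = (μ − 101)²/(2μ) = 7.907316.

7.907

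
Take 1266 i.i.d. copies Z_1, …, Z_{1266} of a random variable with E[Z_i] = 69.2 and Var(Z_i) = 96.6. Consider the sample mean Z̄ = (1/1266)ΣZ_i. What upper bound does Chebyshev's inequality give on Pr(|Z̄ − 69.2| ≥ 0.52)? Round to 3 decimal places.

0.282

Var(Z̄) = Var(Z_i)/n = 96.6/1266 = 0.076303.
Chebyshev: Pr(|Z̄ − 69.2| ≥ 0.52) ≤ Var(Z̄)/(0.52)² = 96.6/(1266·0.52²) = 0.2822.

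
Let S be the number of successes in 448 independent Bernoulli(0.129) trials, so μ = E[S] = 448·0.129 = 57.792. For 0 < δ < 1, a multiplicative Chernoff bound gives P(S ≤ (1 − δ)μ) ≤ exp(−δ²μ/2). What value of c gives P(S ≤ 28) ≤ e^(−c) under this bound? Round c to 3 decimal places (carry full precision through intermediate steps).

7.679

Write 28 = (1 − δ)μ, so δ = 1 − 28/57.792 = 0.5155039…
Then the exponent is δ²μ/2 = (μ − 28)²/(2μ) = 7.678946.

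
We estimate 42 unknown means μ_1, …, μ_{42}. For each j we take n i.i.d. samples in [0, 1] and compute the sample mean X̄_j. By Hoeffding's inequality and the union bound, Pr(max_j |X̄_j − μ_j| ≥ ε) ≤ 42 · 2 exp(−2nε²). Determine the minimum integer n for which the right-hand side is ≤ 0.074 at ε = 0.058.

Need 2·42·exp(−2nε²) ≤ 0.074, i.e. exp(−2nε²) ≤ 0.074/84.
So 2nε² ≥ ln(84/0.074) = 7.034507.
Hence n ≥ 7.034507/(2·0.058²) = 1045.557.
The smallest integer n is 1046.

1046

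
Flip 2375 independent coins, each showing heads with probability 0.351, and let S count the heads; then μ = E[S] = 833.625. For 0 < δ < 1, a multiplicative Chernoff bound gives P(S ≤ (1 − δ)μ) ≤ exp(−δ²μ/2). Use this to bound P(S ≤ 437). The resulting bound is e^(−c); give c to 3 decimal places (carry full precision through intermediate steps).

Write 437 = (1 − δ)μ, so δ = 1 − 437/833.625 = 0.4757835…
Then the exponent is δ²μ/2 = (μ − 437)²/(2μ) = 94.353811.

94.354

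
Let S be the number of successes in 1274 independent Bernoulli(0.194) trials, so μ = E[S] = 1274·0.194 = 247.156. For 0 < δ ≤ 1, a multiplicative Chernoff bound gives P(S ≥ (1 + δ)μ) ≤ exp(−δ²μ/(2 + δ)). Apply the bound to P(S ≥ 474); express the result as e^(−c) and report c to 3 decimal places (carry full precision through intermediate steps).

71.355

Write 474 = (1 + δ)μ, so δ = 474/247.156 − 1 = 0.9178171…
Then the exponent is δ²μ/(2 + δ) = (474 − μ)² / (μ·(2 + δ)) = 71.355158.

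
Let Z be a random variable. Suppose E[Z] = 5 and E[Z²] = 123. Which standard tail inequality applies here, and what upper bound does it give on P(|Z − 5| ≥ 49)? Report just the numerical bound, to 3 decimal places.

The first two moments determine the variance, so Chebyshev's inequality is the sharpest standard bound available.
Var(Z) = E[Z²] − (E[Z])² = 123 − 25 = 98.
Chebyshev's inequality: P(|Z − μ| ≥ t) ≤ Var(Z)/t² = 98/2401 = 0.0408.

0.041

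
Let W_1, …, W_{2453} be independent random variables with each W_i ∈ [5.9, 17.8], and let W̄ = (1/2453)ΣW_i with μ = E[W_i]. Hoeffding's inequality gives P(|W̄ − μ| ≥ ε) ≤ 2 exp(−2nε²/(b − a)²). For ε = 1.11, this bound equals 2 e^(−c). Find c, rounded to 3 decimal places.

c = 2nε²/(b − a)² = 2·2453·1.11² / 11.9² = 42.6854.

42.685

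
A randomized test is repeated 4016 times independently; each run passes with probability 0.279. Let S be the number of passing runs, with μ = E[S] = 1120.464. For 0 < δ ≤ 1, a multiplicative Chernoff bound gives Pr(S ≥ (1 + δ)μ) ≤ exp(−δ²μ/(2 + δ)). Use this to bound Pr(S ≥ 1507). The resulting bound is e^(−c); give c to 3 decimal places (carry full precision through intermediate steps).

Write 1507 = (1 + δ)μ, so δ = 1507/1120.464 − 1 = 0.3449785…
Then the exponent is δ²μ/(2 + δ) = (1507 − μ)² / (μ·(2 + δ)) = 56.864748.

56.865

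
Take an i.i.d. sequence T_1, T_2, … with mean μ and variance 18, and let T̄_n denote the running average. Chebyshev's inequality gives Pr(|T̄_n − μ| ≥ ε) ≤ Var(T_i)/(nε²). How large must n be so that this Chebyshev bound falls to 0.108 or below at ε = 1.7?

58

Require 18/(n·1.7²) ≤ 0.108, i.e. n ≥ 18/(0.108·1.7²) = 57.670.
The smallest integer n is 58.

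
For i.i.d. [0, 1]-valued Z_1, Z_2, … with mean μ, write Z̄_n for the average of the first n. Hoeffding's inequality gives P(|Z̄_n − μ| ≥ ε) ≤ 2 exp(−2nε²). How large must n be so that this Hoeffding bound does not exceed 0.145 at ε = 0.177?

42

Require 2·exp(−2nε²) ≤ 0.145, i.e. 2nε² ≥ ln(2/0.145) = 2.624169.
So n ≥ 2.624169 / (2·0.177²) = 41.881.
The smallest integer n is 42.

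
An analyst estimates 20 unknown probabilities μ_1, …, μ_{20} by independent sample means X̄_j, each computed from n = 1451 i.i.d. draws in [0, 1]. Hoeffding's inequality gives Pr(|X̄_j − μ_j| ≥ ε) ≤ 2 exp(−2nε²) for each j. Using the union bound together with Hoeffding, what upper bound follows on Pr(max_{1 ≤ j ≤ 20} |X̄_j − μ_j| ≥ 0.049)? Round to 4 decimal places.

Per-experiment Hoeffding bound: 2·exp(−2·1451·0.049²) = 2·exp(−6.96770) = 0.0018836.
Union bound over 20 events: 20·0.0018836 = 0.03767.

0.0377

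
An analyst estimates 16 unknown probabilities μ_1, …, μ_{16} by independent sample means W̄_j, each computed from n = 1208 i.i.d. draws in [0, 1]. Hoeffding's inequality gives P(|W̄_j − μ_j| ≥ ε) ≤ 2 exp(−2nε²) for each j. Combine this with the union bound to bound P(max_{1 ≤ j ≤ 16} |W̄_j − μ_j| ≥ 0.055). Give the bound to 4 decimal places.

Per-experiment Hoeffding bound: 2·exp(−2·1208·0.055²) = 2·exp(−7.30840) = 0.0013398.
Union bound over 16 events: 16·0.0013398 = 0.02144.

0.0214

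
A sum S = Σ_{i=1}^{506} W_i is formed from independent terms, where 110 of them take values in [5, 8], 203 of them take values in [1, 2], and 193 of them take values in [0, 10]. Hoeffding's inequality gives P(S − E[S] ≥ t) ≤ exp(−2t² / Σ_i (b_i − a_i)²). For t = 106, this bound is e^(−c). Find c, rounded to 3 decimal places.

1.097

Σ(b_i − a_i)² = 110·3² + 203·1² + 193·10² = 20493.
c = 2t² / 20493 = 2·106² / 20493 = 1.0966.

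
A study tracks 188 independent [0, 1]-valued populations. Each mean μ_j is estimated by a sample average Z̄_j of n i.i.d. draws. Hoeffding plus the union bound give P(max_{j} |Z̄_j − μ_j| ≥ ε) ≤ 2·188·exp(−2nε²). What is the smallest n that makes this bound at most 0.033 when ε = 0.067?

1041

Need 2·188·exp(−2nε²) ≤ 0.033, i.e. exp(−2nε²) ≤ 0.033/376.
So 2nε² ≥ ln(376/0.033) = 9.340837.
Hence n ≥ 9.340837/(2·0.067²) = 1040.414.
The smallest integer n is 1041.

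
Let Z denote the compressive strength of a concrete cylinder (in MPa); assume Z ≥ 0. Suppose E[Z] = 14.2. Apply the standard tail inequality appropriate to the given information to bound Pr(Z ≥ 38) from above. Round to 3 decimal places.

0.374

Only the mean of a non-negative variable is known, so Markov's inequality is the applicable tail bound.
Markov's inequality: for a non-negative random variable, Pr(Z ≥ a) ≤ E[Z]/a.
Here E[Z] = 14.2 and a = 38, so the bound is 14.2/38 = 0.3737.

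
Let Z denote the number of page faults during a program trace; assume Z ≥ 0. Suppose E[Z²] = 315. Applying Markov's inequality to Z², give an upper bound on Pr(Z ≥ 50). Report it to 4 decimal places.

Since Z ≥ 0, the event {Z ≥ 50} is the same as {Z² ≥ 2500}.
Markov's inequality applied to Z² gives Pr(Z² ≥ 2500) ≤ E[Z²]/2500 = 315/2500 = 0.1260.

0.1260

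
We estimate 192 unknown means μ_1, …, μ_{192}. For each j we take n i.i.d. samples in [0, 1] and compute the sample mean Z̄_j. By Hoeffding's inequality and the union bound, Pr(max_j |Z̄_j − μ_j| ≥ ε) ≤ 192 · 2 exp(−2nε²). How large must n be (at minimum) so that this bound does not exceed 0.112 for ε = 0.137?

Need 2·192·exp(−2nε²) ≤ 0.112, i.e. exp(−2nε²) ≤ 0.112/384.
So 2nε² ≥ ln(384/0.112) = 8.139899.
Hence n ≥ 8.139899/(2·0.137²) = 216.844.
The smallest integer n is 217.

217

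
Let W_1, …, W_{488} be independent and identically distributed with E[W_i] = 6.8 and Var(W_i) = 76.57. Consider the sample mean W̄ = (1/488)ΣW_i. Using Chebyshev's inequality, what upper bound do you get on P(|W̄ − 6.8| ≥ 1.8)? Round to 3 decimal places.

Var(W̄) = Var(W_i)/n = 76.57/488 = 0.15691.
Chebyshev: P(|W̄ − 6.8| ≥ 1.8) ≤ Var(W̄)/(1.8)² = 76.57/(488·1.8²) = 0.0484.

0.048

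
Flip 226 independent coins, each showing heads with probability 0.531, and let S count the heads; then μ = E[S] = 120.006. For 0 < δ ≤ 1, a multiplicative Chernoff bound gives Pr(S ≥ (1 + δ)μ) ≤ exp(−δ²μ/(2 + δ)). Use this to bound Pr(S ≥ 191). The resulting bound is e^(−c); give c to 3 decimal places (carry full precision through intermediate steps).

Write 191 = (1 + δ)μ, so δ = 191/120.006 − 1 = 0.5915871…
Then the exponent is δ²μ/(2 + δ) = (191 − μ)² / (μ·(2 + δ)) = 16.205951.

16.206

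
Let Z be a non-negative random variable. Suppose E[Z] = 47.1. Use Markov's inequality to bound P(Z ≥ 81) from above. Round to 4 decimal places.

Markov's inequality: for a non-negative random variable, P(Z ≥ a) ≤ E[Z]/a.
Here E[Z] = 47.1 and a = 81, so the bound is 47.1/81 = 0.5815.

0.5815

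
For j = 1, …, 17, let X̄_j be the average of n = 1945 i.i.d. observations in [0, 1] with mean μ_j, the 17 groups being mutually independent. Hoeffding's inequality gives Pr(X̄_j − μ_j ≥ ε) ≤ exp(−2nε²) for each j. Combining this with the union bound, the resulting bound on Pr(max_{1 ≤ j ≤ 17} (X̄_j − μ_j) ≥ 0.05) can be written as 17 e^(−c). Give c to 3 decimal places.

9.725

Union bound over the 17 events: Pr(max_{1 ≤ j ≤ 17} (X̄_j − μ_j) ≥ 0.05) ≤ 17·exp(−2nε²) = 17 exp(−2·1945·0.05²).
So c = 2·1945·0.05² = 9.7250.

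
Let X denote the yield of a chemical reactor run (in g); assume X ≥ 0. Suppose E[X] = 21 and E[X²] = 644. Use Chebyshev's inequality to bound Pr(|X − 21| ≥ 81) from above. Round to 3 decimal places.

Var(X) = E[X²] − (E[X])² = 644 − 441 = 203.
Chebyshev's inequality: Pr(|X − μ| ≥ t) ≤ Var(X)/t² = 203/6561 = 0.0309.

0.031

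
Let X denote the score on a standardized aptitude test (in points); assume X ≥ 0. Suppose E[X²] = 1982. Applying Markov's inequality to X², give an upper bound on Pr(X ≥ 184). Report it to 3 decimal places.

Since X ≥ 0, the event {X ≥ 184} is the same as {X² ≥ 33856}.
Markov's inequality applied to X² gives Pr(X² ≥ 33856) ≤ E[X²]/33856 = 1982/33856 = 0.0585.

0.059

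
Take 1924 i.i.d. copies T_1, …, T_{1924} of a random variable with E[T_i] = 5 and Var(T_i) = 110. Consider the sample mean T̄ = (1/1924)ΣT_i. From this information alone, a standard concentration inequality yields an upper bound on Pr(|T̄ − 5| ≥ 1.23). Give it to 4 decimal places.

0.0378

With mean and variance of each term known, Chebyshev's inequality bounds the deviation of the sum (or sample mean).
Var(T̄) = Var(T_i)/n = 110/1924 = 0.057173.
Chebyshev: Pr(|T̄ − 5| ≥ 1.23) ≤ Var(T̄)/(1.23)² = 110/(1924·1.23²) = 0.0378.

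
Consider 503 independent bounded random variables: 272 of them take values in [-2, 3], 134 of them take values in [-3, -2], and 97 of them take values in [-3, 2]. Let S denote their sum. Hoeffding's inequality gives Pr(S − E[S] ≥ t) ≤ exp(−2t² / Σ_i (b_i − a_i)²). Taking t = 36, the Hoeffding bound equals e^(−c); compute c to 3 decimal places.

0.277

Σ(b_i − a_i)² = 272·5² + 134·1² + 97·5² = 9359.
c = 2t² / 9359 = 2·36² / 9359 = 0.2770.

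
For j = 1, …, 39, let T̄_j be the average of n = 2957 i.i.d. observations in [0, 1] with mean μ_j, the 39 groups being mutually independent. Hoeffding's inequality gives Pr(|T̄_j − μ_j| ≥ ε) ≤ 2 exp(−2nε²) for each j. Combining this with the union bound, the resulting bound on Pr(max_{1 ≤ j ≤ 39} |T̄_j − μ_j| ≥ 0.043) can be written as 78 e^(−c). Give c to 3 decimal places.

Union bound over the 39 events: Pr(max_{1 ≤ j ≤ 39} |T̄_j − μ_j| ≥ 0.043) ≤ 39·2·exp(−2nε²) = 78 exp(−2·2957·0.043²).
So c = 2·2957·0.043² = 10.9350.

10.935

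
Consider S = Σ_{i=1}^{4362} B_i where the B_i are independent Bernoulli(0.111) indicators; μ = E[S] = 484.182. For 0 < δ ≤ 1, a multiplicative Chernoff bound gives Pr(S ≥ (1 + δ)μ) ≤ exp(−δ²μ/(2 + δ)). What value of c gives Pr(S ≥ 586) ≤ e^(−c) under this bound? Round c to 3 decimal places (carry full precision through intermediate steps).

Write 586 = (1 + δ)μ, so δ = 586/484.182 − 1 = 0.2102887…
Then the exponent is δ²μ/(2 + δ) = (586 − μ)² / (μ·(2 + δ)) = 9.687049.

9.687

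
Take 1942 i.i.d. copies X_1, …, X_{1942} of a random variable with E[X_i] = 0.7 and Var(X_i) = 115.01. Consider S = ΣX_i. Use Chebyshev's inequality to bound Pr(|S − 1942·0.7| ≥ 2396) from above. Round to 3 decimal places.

Var(S) = n·Var(X_i) = 1942·115.01 = 223349.42.
Chebyshev: Pr(|S − 1942·0.7| ≥ 2396) ≤ Var(S)/2396² = 223349.42/5740816 = 0.0389.

0.039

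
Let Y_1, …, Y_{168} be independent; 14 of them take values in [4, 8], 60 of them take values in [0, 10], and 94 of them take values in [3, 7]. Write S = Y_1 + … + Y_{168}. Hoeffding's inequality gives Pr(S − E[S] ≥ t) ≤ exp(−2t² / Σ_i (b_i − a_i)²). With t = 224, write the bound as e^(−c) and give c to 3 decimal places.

12.986

Σ(b_i − a_i)² = 14·4² + 60·10² + 94·4² = 7728.
c = 2t² / 7728 = 2·224² / 7728 = 12.9855.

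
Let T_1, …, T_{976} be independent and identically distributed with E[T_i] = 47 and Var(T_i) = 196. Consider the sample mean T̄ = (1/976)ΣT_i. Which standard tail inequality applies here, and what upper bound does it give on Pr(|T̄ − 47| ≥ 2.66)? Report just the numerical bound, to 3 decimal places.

0.028

With mean and variance of each term known, Chebyshev's inequality bounds the deviation of the sum (or sample mean).
Var(T̄) = Var(T_i)/n = 196/976 = 0.20082.
Chebyshev: Pr(|T̄ − 47| ≥ 2.66) ≤ Var(T̄)/(2.66)² = 196/(976·2.66²) = 0.0284.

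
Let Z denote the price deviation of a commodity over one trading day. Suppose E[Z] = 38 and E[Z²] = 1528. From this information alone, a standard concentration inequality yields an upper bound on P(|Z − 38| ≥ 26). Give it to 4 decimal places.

0.1243

The first two moments determine the variance, so Chebyshev's inequality is the sharpest standard bound available.
Var(Z) = E[Z²] − (E[Z])² = 1528 − 1444 = 84.
Chebyshev's inequality: P(|Z − μ| ≥ t) ≤ Var(Z)/t² = 84/676 = 0.1243.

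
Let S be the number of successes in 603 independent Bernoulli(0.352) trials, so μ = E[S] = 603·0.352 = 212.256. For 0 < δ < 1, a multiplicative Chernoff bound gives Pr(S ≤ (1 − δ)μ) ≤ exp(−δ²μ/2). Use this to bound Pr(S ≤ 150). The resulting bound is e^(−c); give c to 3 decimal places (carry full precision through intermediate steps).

Write 150 = (1 − δ)μ, so δ = 1 − 150/212.256 = 0.2933062…
Then the exponent is δ²μ/2 = (μ − 150)²/(2μ) = 9.130035.

9.130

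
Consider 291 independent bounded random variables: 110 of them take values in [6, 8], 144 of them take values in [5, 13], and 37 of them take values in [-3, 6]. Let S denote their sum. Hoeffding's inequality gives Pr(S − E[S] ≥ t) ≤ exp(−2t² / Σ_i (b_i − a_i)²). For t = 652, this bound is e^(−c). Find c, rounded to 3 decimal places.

67.194

Σ(b_i − a_i)² = 110·2² + 144·8² + 37·9² = 12653.
c = 2t² / 12653 = 2·652² / 12653 = 67.1942.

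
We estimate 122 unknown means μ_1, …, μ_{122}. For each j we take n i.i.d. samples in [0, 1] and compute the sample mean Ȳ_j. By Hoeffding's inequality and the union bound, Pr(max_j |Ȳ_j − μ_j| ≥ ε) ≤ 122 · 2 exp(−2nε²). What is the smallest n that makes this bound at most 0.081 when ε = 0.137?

Need 2·122·exp(−2nε²) ≤ 0.081, i.e. exp(−2nε²) ≤ 0.081/244.
So 2nε² ≥ ln(244/0.081) = 8.010474.
Hence n ≥ 8.010474/(2·0.137²) = 213.396.
The smallest integer n is 214.

214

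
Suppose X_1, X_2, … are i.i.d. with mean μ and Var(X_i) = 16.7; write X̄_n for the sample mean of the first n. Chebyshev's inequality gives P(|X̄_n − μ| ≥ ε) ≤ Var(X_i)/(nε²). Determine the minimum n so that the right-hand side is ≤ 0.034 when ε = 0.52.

Require 16.7/(n·0.52²) ≤ 0.034, i.e. n ≥ 16.7/(0.034·0.52²) = 1816.481.
The smallest integer n is 1817.

1817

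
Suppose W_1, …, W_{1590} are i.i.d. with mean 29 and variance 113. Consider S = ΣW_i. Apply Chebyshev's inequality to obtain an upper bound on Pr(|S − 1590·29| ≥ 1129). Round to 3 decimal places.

Var(S) = n·Var(W_i) = 1590·113 = 179670.
Chebyshev: Pr(|S − 1590·29| ≥ 1129) ≤ Var(S)/1129² = 179670/1274641 = 0.1410.

0.141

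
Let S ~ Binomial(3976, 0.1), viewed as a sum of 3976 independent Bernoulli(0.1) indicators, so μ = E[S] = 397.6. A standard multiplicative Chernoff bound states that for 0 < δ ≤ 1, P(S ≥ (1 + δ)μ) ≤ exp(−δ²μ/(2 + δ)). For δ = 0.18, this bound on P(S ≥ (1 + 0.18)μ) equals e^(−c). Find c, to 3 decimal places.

5.909

c = δ²μ/(2 + δ) = 0.18²·397.6/(2 + 0.18) = 5.9093.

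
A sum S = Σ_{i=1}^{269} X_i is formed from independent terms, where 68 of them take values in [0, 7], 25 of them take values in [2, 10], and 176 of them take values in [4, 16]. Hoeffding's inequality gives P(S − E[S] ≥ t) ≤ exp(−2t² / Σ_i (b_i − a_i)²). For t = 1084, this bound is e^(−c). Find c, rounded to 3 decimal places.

Σ(b_i − a_i)² = 68·7² + 25·8² + 176·12² = 30276.
c = 2t² / 30276 = 2·1084² / 30276 = 77.6229.

77.623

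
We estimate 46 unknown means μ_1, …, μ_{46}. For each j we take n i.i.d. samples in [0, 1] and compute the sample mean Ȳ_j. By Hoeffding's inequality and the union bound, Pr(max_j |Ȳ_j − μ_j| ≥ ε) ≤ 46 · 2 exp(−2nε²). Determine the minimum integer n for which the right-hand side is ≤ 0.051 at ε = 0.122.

Need 2·46·exp(−2nε²) ≤ 0.051, i.e. exp(−2nε²) ≤ 0.051/92.
So 2nε² ≥ ln(92/0.051) = 7.497718.
Hence n ≥ 7.497718/(2·0.122²) = 251.872.
The smallest integer n is 252.

252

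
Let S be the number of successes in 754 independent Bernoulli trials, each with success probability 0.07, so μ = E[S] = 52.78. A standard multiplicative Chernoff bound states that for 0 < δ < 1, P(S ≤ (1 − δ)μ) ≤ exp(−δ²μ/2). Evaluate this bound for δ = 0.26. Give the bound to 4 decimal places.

Exponent = δ²μ/2 = 0.26²·52.78/2 = 1.7840.
Bound = exp(−1.7840) = 0.16797.

0.1680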